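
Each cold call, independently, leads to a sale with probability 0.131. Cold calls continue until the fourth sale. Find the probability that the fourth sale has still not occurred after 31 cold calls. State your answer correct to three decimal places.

0.407

Needing more than 31 cold calls ⇔ fewer than 4 successes in the first 31. With X ~ Binomial(31, 0.131), P(Y > 31) = P(X ≤ 3).
  k=0: C(31,0)·0.131^0·0.869^31 = 0.01287
  k=1: C(31,1)·0.131^1·0.869^30 = 0.06015
  k=2: C(31,2)·0.131^2·0.869^29 = 0.13601
  k=3: C(31,3)·0.131^3·0.869^28 = 0.19820
P(X ≤ 3) = 0.40723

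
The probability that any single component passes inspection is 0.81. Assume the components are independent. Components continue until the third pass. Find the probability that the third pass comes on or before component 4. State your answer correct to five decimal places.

0.83436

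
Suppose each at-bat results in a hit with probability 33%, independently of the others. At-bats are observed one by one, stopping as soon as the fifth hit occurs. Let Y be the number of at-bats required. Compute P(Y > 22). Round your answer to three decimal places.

Needing more than 22 at-bats ⇔ fewer than 5 successes in the first 22. With X ~ Binomial(22, 0.33), P(Y > 22) = P(X ≤ 4).
  k=0: C(22,0)·0.33^0·0.67^22 = 0.00015
  k=1: C(22,1)·0.33^1·0.67^21 = 0.00162
  k=2: C(22,2)·0.33^2·0.67^20 = 0.00836
  k=3: C(22,3)·0.33^3·0.67^19 = 0.02745
  k=4: C(22,4)·0.33^4·0.67^18 = 0.06421
P(X ≤ 4) = 0.10178

0.102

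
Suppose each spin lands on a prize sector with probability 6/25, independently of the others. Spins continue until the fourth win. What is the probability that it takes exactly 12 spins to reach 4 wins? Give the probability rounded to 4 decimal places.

0.0609

Y = trial on which the fourth success occurs; negative binomial, r=4, p=0.24.
P(Y=12) = C(11,3) · p^4 · (1−p)^8
= 165 · 0.0033178 · 0.1113 = 0.060931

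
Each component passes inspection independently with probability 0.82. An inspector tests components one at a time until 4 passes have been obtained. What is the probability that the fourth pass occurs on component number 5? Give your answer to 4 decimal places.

Y = trial on which the fourth success occurs; negative binomial, r=4, p=0.82.
P(Y=5) = C(4,3) · p^4 · (1−p)^1
= 4 · 0.45212 · 0.18 = 0.325528

0.3255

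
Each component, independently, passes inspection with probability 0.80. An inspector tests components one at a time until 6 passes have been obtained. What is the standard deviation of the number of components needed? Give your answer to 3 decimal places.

Y = total components until the sixth success; negative binomial with r=6, p=0.80.
SD(Y) = √[r(1−p)/p²] = √(1.87500) = 1.36931

1.369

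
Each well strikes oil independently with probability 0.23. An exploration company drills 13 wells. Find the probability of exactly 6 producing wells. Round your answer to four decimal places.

0.0408

X ~ Binomial(n=13, p=0.23).
P(X=6) = C(13,6) · p^6 · (1−p)^7
= 1716 · 0.00014804 · 0.16049 = 0.040768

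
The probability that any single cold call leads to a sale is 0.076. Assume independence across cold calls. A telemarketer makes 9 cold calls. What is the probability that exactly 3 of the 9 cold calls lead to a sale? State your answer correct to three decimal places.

X ~ Binomial(n=9, p=0.076).
P(X=3) = C(9,3) · p^3 · (1−p)^6
= 84 · 0.00043898 · 0.62235 = 0.02295

0.023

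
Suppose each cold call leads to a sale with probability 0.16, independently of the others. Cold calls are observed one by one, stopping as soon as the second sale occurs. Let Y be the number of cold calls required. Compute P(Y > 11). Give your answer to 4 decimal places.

0.4547

Needing more than 11 cold calls ⇔ fewer than 2 successes in the first 11. With X ~ Binomial(11, 0.16), P(Y > 11) = P(X ≤ 1).
  k=0: C(11,0)·0.16^0·0.84^11 = 0.146917
  k=1: C(11,1)·0.16^1·0.84^10 = 0.307826
P(X ≤ 1) = 0.454743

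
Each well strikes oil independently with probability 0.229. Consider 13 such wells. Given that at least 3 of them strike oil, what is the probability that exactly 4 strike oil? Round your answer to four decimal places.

0.3152

X ~ Binomial(13, 0.229). Want P(X=4 | X≥3) = P(X=4) / P(X≥3).
P(X=4) = C(13,4)·0.229^4·0.771^9 = 0.189294
P(X≥3) = 1 − 0.034018 − 0.131350 − 0.234080 = 0.600552
Ratio = 0.189294 / 0.600552 = 0.315200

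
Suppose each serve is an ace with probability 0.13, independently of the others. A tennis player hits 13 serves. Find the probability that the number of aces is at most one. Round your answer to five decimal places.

X ~ Binomial(13, 0.13); P(X ≤ 1) = Σ C(13,k) p^k (1−p)^(13−k) over k:
  k=0: C(13,0)·0.13^0·0.87^13 = 0.1635876
  k=1: C(13,1)·0.13^1·0.87^12 = 0.3177735
Total = 0.4813611

0.48136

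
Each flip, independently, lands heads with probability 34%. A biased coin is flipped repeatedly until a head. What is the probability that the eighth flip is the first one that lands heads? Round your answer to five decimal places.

Geometric (trials to first success), p = 0.34.
P(Y = 8) = (1−p)^7 · p = 0.054552 · 0.34 = 0.0185475

0.01855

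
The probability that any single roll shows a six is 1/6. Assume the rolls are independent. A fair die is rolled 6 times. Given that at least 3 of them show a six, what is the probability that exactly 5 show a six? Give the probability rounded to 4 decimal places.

X ~ Binomial(6, 0.166667). Want P(X=5 | X≥3) = P(X=5) / P(X≥3).
P(X=5) = C(6,5)·0.166667^5·0.833333^1 = 0.000643
P(X≥3) = 1 − 0.334898 − 0.401878 − 0.200939 = 0.062286
Ratio = 0.000643 / 0.062286 = 0.010323

0.0103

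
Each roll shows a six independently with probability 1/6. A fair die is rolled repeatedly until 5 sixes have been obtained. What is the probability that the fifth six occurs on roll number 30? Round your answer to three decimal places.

0.032

Y = trial on which the fifth success occurs; negative binomial, r=5, p=0.166667.
P(Y=30) = C(29,4) · p^5 · (1−p)^25
= 23751 · 0.0001286 · 0.010483 = 0.03202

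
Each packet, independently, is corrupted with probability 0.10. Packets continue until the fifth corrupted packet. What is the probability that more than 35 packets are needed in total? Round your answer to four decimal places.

Needing more than 35 packets ⇔ fewer than 5 successes in the first 35. With X ~ Binomial(35, 0.10), P(Y > 35) = P(X ≤ 4).
  k=0: C(35,0)·0.10^0·0.90^35 = 0.025032
  k=1: C(35,1)·0.10^1·0.90^34 = 0.097345
  k=2: C(35,2)·0.10^2·0.90^33 = 0.183874
  k=3: C(35,3)·0.10^3·0.90^32 = 0.224735
  k=4: C(35,4)·0.10^4·0.90^31 = 0.199764
P(X ≤ 4) = 0.730749

0.7307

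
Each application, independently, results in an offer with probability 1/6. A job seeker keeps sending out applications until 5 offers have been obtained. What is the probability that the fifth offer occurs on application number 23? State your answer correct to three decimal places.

0.035

Y = trial on which the fifth success occurs; negative binomial, r=5, p=0.166667.
P(Y=23) = C(22,4) · p^5 · (1−p)^18
= 7315 · 0.0001286 · 0.037561 = 0.03533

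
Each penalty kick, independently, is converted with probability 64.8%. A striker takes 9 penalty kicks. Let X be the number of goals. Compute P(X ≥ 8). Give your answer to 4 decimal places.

X ~ Binomial(9, 0.648); P(X ≥ 8) = Σ C(9,k) p^k (1−p)^(9−k) over k:
  k=8: C(9,8)·0.648^8·0.352^1 = 0.098488
  k=9: C(9,9)·0.648^9·0.352^0 = 0.020145
Total = 0.118634

0.1186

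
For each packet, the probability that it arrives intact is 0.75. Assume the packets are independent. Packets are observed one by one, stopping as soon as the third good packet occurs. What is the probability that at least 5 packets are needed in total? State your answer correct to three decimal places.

Needing more than 4 packets ⇔ fewer than 3 successes in the first 4. With X ~ Binomial(4, 0.75), P(Y > 4) = P(X ≤ 2).
  k=0: C(4,0)·0.75^0·0.25^4 = 0.00391
  k=1: C(4,1)·0.75^1·0.25^3 = 0.04688
  k=2: C(4,2)·0.75^2·0.25^2 = 0.21094
P(X ≤ 2) = 0.26172

0.262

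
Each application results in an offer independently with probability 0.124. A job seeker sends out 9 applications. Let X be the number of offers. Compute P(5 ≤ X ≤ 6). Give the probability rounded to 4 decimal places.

0.0024

X ~ Binomial(9, 0.124); P(5 ≤ X ≤ 6) = Σ C(9,k) p^k (1−p)^(9−k) over k:
  k=5: C(9,5)·0.124^5·0.876^4 = 0.002175
  k=6: C(9,6)·0.124^6·0.876^3 = 0.000205
Total = 0.002380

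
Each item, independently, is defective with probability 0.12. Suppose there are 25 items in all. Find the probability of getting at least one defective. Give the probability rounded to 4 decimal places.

0.9591

P(at least one) = 1 − P(none) = 1 − (1 − 0.12)^25
= 1 − 0.040932 = 0.959068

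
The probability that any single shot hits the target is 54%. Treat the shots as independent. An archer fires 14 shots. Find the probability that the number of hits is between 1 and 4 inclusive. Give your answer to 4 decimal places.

0.0500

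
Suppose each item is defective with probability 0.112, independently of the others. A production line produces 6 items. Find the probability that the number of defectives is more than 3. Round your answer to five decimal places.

0.00196

X ~ Binomial(6, 0.112); P(X ≥ 4) = Σ C(6,k) p^k (1−p)^(6−k) over k:
  k=4: C(6,4)·0.112^4·0.888^2 = 0.0018612
  k=5: C(6,5)·0.112^5·0.888^1 = 0.0000939
  k=6: C(6,6)·0.112^6·0.888^0 = 0.0000020
Total = 0.0019571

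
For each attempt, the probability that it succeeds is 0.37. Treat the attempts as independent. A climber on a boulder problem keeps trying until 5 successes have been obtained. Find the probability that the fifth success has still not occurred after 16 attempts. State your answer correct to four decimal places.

0.2351

Needing more than 16 attempts ⇔ fewer than 5 successes in the first 16. With X ~ Binomial(16, 0.37), P(Y > 16) = P(X ≤ 4).
  k=0: C(16,0)·0.37^0·0.63^16 = 0.000616
  k=1: C(16,1)·0.37^1·0.63^15 = 0.005787
  k=2: C(16,2)·0.37^2·0.63^14 = 0.025489
  k=3: C(16,3)·0.37^3·0.63^13 = 0.069859
  k=4: C(16,4)·0.37^4·0.63^12 = 0.133341
P(X ≤ 4) = 0.235092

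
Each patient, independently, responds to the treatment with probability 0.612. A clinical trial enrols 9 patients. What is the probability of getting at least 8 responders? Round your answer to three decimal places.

0.081

X ~ Binomial(9, 0.612); P(X ≥ 8) = Σ C(9,k) p^k (1−p)^(9−k) over k:
  k=8: C(9,8)·0.612^8·0.388^1 = 0.06872
  k=9: C(9,9)·0.612^9·0.388^0 = 0.01204
Total = 0.08076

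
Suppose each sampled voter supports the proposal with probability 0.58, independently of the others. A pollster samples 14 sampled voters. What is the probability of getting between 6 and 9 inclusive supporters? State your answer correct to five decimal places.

X ~ Binomial(14, 0.58); P(6 ≤ X ≤ 9) = Σ C(14,k) p^k (1−p)^(14−k) over k:
  k=6: C(14,6)·0.58^6·0.42^8 = 0.1106924
  k=7: C(14,7)·0.58^7·0.42^7 = 0.1746981
  k=8: C(14,8)·0.58^8·0.42^6 = 0.2110936
  k=9: C(14,9)·0.58^9·0.42^5 = 0.1943401
Total = 0.6908242

0.69082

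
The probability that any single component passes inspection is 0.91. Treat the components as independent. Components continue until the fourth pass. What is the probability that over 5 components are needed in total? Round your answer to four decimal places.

Needing more than 5 components ⇔ fewer than 4 successes in the first 5. With X ~ Binomial(5, 0.91), P(Y > 5) = P(X ≤ 3).
  k=0: C(5,0)·0.91^0·0.09^5 = 0.000006
  k=1: C(5,1)·0.91^1·0.09^4 = 0.000299
  k=2: C(5,2)·0.91^2·0.09^3 = 0.006037
  k=3: C(5,3)·0.91^3·0.09^2 = 0.061039
P(X ≤ 3) = 0.067381

0.0674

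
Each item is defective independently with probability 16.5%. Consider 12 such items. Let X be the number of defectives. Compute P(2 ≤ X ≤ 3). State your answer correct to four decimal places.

0.4911

X ~ Binomial(12, 0.165); P(2 ≤ X ≤ 3) = Σ C(12,k) p^k (1−p)^(12−k) over k:
  k=2: C(12,2)·0.165^2·0.835^10 = 0.296058
  k=3: C(12,3)·0.165^3·0.835^9 = 0.195008
Total = 0.491066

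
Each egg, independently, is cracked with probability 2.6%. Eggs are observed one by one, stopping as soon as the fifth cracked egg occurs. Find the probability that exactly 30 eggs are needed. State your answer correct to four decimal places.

Y = trial on which the fifth success occurs; negative binomial, r=5, p=0.026.
P(Y=30) = C(29,4) · p^5 · (1−p)^25
= 23751 · 1.1881e-08 · 0.51758 = 0.000146

0.0001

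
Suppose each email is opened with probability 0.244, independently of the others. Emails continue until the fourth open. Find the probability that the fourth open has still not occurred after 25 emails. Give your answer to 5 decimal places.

0.10805

Needing more than 25 emails ⇔ fewer than 4 successes in the first 25. With X ~ Binomial(25, 0.244), P(Y > 25) = P(X ≤ 3).
  k=0: C(25,0)·0.244^0·0.756^25 = 0.0009184
  k=1: C(25,1)·0.244^1·0.756^24 = 0.0074106
  k=2: C(25,2)·0.244^2·0.756^23 = 0.0287013
  k=3: C(25,3)·0.244^3·0.756^22 = 0.0710194
P(X ≤ 3) = 0.1080497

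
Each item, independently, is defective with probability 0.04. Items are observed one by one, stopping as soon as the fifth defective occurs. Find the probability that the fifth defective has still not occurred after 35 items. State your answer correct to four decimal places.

0.9878

Needing more than 35 items ⇔ fewer than 5 successes in the first 35. With X ~ Binomial(35, 0.04), P(Y > 35) = P(X ≤ 4).
  k=0: C(35,0)·0.04^0·0.96^35 = 0.239603
  k=1: C(35,1)·0.04^1·0.96^34 = 0.349422
  k=2: C(35,2)·0.04^2·0.96^33 = 0.247507
  k=3: C(35,3)·0.04^3·0.96^32 = 0.113441
  k=4: C(35,4)·0.04^4·0.96^31 = 0.037814
P(X ≤ 4) = 0.987787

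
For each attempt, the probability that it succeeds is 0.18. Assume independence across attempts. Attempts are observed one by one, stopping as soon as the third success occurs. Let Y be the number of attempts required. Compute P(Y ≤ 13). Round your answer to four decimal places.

Finishing within 13 attempts ⇔ at least 3 successes in the first 13. With X ~ Binomial(13, 0.18), P(Y ≤ 13) = 1 − P(X ≤ 2).
  k=0: C(13,0)·0.18^0·0.82^13 = 0.075784
  k=1: C(13,1)·0.18^1·0.82^12 = 0.216263
  k=2: C(13,2)·0.18^2·0.82^11 = 0.284834
1 − 0.576881 = 0.423119

0.4231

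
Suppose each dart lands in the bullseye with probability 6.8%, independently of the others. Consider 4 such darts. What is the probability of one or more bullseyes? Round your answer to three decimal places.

P(at least one) = 1 − P(none) = 1 − (1 − 0.068)^4
= 1 − 0.75451 = 0.24549

0.245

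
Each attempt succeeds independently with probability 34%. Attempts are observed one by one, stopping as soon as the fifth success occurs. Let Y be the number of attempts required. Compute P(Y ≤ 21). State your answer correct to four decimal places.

Finishing within 21 attempts ⇔ at least 5 successes in the first 21. With X ~ Binomial(21, 0.34), P(Y ≤ 21) = 1 − P(X ≤ 4).
  k=0: C(21,0)·0.34^0·0.66^21 = 0.000162
  k=1: C(21,1)·0.34^1·0.66^20 = 0.001756
  k=2: C(21,2)·0.34^2·0.66^19 = 0.009047
  k=3: C(21,3)·0.34^3·0.66^18 = 0.029517
  k=4: C(21,4)·0.34^4·0.66^17 = 0.068427
1 − 0.108910 = 0.891090

0.8911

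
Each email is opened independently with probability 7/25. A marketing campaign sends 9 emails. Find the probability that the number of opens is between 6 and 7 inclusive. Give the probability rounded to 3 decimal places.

0.018

X ~ Binomial(9, 0.28); P(6 ≤ X ≤ 7) = Σ C(9,k) p^k (1−p)^(9−k) over k:
  k=6: C(9,6)·0.28^6·0.72^3 = 0.01511
  k=7: C(9,7)·0.28^7·0.72^2 = 0.00252
Total = 0.01763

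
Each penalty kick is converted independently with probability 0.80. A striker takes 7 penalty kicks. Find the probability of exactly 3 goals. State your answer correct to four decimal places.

0.0287

X ~ Binomial(n=7, p=0.80).
P(X=3) = C(7,3) · p^3 · (1−p)^4
= 35 · 0.512 · 0.0016 = 0.028672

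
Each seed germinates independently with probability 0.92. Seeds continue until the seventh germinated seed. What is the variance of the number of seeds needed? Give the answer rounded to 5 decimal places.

0.66163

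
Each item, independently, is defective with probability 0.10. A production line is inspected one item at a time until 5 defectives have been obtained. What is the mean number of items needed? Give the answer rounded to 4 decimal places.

Y = total items until the fifth success; negative binomial with r=5, p=0.10.
E[Y] = r / p = 5 / 0.10 = 50.000000

50.0000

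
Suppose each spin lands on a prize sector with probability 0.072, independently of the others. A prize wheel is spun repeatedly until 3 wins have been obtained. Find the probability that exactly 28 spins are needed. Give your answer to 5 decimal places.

0.02023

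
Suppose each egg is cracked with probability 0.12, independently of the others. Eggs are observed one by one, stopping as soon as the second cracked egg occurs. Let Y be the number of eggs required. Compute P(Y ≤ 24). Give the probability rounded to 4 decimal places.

0.8013

Finishing within 24 eggs ⇔ at least 2 successes in the first 24. With X ~ Binomial(24, 0.12), P(Y ≤ 24) = 1 − P(X ≤ 1).
  k=0: C(24,0)·0.12^0·0.88^24 = 0.046514
  k=1: C(24,1)·0.12^1·0.88^23 = 0.152228
1 − 0.198742 = 0.801258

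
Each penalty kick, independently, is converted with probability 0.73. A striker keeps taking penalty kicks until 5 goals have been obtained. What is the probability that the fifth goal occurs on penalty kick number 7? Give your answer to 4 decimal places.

Y = trial on which the fifth success occurs; negative binomial, r=5, p=0.73.
P(Y=7) = C(6,4) · p^5 · (1−p)^2
= 15 · 0.20731 · 0.0729 = 0.226690

0.2267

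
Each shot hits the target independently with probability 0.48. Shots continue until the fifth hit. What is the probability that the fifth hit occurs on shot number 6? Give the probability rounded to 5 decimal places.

Y = trial on which the fifth success occurs; negative binomial, r=5, p=0.48.
P(Y=6) = C(5,4) · p^5 · (1−p)^1
= 5 · 0.02548 · 0.52 = 0.0662490

0.06625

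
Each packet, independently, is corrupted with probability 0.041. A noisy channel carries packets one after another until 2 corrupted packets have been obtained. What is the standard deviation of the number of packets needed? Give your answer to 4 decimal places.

33.7785

Y = total packets until the second success; negative binomial with r=2, p=0.041.
SD(Y) = √[r(1−p)/p²] = √(1140.987507) = 33.778507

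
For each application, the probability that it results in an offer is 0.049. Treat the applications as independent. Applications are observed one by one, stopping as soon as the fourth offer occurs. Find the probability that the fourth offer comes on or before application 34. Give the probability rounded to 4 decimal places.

0.0832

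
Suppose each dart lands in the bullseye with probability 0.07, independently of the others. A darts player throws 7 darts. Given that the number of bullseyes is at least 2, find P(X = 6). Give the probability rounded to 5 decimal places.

0.00001

X ~ Binomial(7, 0.07). Want P(X=6 | X≥2) = P(X=6) / P(X≥2).
P(X=6) = C(7,6)·0.07^6·0.93^1 = 0.0000008
P(X≥2) = 1 − 0.6017009 − 0.3170252 = 0.0812739
Ratio = 0.0000008 / 0.0812739 = 0.0000094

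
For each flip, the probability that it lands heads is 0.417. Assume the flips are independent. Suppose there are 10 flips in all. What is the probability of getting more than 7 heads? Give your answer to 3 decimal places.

X ~ Binomial(10, 0.417); P(X ≥ 8) = Σ C(10,k) p^k (1−p)^(10−k) over k:
  k=8: C(10,8)·0.417^8·0.583^2 = 0.01398
  k=9: C(10,9)·0.417^9·0.583^1 = 0.00222
  k=10: C(10,10)·0.417^10·0.583^0 = 0.00016
Total = 0.01637

0.016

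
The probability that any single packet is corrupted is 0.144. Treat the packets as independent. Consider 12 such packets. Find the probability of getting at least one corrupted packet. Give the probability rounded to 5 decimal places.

P(at least one) = 1 − P(none) = 1 − (1 − 0.144)^12
= 1 − 0.1547694 = 0.8452306

0.84523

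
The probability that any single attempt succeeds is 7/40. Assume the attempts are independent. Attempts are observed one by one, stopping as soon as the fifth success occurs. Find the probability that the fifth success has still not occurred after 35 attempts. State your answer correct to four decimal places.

0.2426

Needing more than 35 attempts ⇔ fewer than 5 successes in the first 35. With X ~ Binomial(35, 0.175), P(Y > 35) = P(X ≤ 4).
  k=0: C(35,0)·0.175^0·0.825^35 = 0.001191
  k=1: C(35,1)·0.175^1·0.825^34 = 0.008842
  k=2: C(35,2)·0.175^2·0.825^33 = 0.031884
  k=3: C(35,3)·0.175^3·0.825^32 = 0.074396
  k=4: C(35,4)·0.175^4·0.825^31 = 0.126248
P(X ≤ 4) = 0.242561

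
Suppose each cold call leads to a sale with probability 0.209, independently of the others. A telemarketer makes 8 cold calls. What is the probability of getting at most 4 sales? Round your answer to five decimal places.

X ~ Binomial(8, 0.209); P(X ≤ 4) = Σ C(8,k) p^k (1−p)^(8−k) over k:
  k=0: C(8,0)·0.209^0·0.791^8 = 0.1532540
  k=1: C(8,1)·0.209^1·0.791^7 = 0.3239453
  k=2: C(8,2)·0.209^2·0.791^6 = 0.2995777
  k=3: C(8,3)·0.209^3·0.791^5 = 0.1583103
  k=4: C(8,4)·0.209^4·0.791^4 = 0.0522864
Total = 0.9873738

0.98737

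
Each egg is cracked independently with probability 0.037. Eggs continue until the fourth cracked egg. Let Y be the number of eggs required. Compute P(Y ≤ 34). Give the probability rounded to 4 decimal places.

Finishing within 34 eggs ⇔ at least 4 successes in the first 34. With X ~ Binomial(34, 0.037), P(Y ≤ 34) = 1 − P(X ≤ 3).
  k=0: C(34,0)·0.037^0·0.963^34 = 0.277520
  k=1: C(34,1)·0.037^1·0.963^33 = 0.362533
  k=2: C(34,2)·0.037^2·0.963^32 = 0.229830
  k=3: C(34,3)·0.037^3·0.963^31 = 0.094191
1 − 0.964075 = 0.035925

0.0359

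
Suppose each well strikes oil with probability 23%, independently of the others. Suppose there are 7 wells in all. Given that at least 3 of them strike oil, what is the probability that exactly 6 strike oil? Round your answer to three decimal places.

X ~ Binomial(7, 0.23). Want P(X=6 | X≥3) = P(X=6) / P(X≥3).
P(X=6) = C(7,6)·0.23^6·0.77^1 = 0.00080
P(X≥3) = 1 − 0.16049 − 0.33556 − 0.30070 = 0.20326
Ratio = 0.00080 / 0.20326 = 0.00393

0.004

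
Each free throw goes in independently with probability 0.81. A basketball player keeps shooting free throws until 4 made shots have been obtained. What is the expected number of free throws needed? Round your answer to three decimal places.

Y = total free throws until the fourth success; negative binomial with r=4, p=0.81.
E[Y] = r / p = 4 / 0.81 = 4.93827

4.938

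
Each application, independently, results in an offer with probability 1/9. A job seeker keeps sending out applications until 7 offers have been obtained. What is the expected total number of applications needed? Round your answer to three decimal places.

63.000

Y = total applications until the seventh success; negative binomial with r=7, p=0.111111.
E[Y] = r / p = 7 / 0.111111 = 63.00000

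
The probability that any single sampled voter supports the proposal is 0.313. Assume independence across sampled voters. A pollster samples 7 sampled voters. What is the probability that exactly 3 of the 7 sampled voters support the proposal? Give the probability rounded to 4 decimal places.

X ~ Binomial(n=7, p=0.313).
P(X=3) = C(7,3) · p^3 · (1−p)^4
= 35 · 0.030664 · 0.22275 = 0.239072

0.2391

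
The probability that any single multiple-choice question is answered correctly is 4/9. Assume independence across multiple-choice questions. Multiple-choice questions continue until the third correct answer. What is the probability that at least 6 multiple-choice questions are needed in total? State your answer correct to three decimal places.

Needing more than 5 multiple-choice questions ⇔ fewer than 3 successes in the first 5. With X ~ Binomial(5, 0.444444), P(Y > 5) = P(X ≤ 2).
  k=0: C(5,0)·0.444444^0·0.555556^5 = 0.05292
  k=1: C(5,1)·0.444444^1·0.555556^4 = 0.21169
  k=2: C(5,2)·0.444444^2·0.555556^3 = 0.33870
P(X ≤ 2) = 0.60331

0.603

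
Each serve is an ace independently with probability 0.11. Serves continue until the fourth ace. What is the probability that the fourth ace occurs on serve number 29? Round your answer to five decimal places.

0.02604

Y = trial on which the fourth success occurs; negative binomial, r=4, p=0.11.
P(Y=29) = C(28,3) · p^4 · (1−p)^25
= 3276 · 0.00014641 · 0.054294 = 0.0260414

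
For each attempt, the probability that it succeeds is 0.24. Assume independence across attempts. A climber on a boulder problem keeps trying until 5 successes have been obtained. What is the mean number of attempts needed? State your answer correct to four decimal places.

20.8333

Y = total attempts until the fifth success; negative binomial with r=5, p=0.24.
E[Y] = r / p = 5 / 0.24 = 20.833333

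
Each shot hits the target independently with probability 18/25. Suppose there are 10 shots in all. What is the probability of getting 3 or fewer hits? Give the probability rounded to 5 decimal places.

X ~ Binomial(10, 0.72); P(X ≤ 3) = Σ C(10,k) p^k (1−p)^(10−k) over k:
  k=0: C(10,0)·0.72^0·0.28^10 = 0.0000030
  k=1: C(10,1)·0.72^1·0.28^9 = 0.0000762
  k=2: C(10,2)·0.72^2·0.28^8 = 0.0008813
  k=3: C(10,3)·0.72^3·0.28^7 = 0.0060435
Total = 0.0070039

0.00700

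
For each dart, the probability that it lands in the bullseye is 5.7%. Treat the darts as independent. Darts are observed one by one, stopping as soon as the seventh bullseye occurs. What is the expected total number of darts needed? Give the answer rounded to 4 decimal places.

Y = total darts until the seventh success; negative binomial with r=7, p=0.057.
E[Y] = r / p = 7 / 0.057 = 122.807018

122.8070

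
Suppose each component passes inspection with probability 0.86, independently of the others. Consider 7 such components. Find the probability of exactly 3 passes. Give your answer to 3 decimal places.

X ~ Binomial(n=7, p=0.86).
P(X=3) = C(7,3) · p^3 · (1−p)^4
= 35 · 0.63606 · 0.00038416 = 0.00855

0.009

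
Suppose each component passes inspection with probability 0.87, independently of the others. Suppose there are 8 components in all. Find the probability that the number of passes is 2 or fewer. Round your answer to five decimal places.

0.00011

X ~ Binomial(8, 0.87); P(X ≤ 2) = Σ C(8,k) p^k (1−p)^(8−k) over k:
  k=0: C(8,0)·0.87^0·0.13^8 = 0.0000001
  k=1: C(8,1)·0.87^1·0.13^7 = 0.0000044
  k=2: C(8,2)·0.87^2·0.13^6 = 0.0001023
Total = 0.0001067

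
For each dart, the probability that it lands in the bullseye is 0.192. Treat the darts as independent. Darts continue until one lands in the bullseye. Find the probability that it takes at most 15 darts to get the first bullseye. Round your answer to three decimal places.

Y = number of darts to the first success; geometric, p = 0.192.
P(Y ≤ 15) = 1 − (1−p)^15 = 1 − 0.04085 = 0.95915

0.959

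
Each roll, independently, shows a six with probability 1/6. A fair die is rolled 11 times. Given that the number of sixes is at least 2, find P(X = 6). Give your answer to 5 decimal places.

X ~ Binomial(11, 0.166667). Want P(X=6 | X≥2) = P(X=6) / P(X≥2).
P(X=6) = C(11,6)·0.166667^6·0.833333^5 = 0.0039795
P(X≥2) = 1 − 0.1345880 − 0.2960936 = 0.5693184
Ratio = 0.0039795 / 0.5693184 = 0.0069899

0.00699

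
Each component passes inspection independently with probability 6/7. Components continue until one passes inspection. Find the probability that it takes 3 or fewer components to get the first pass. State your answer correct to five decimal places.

Y = number of components to the first success; geometric, p = 0.857143.
P(Y ≤ 3) = 1 − (1−p)^3 = 1 − 0.0029155 = 0.9970845

0.99708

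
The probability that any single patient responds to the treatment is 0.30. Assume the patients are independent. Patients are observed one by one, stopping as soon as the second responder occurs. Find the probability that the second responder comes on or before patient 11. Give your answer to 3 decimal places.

Finishing within 11 patients ⇔ at least 2 successes in the first 11. With X ~ Binomial(11, 0.30), P(Y ≤ 11) = 1 − P(X ≤ 1).
  k=0: C(11,0)·0.30^0·0.70^11 = 0.01977
  k=1: C(11,1)·0.30^1·0.70^10 = 0.09322
1 − 0.11299 = 0.88701

0.887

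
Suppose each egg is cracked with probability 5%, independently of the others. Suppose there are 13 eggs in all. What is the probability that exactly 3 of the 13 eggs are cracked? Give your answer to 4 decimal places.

0.0214

X ~ Binomial(n=13, p=0.05).
P(X=3) = C(13,3) · p^3 · (1−p)^10
= 286 · 0.000125 · 0.59874 = 0.021405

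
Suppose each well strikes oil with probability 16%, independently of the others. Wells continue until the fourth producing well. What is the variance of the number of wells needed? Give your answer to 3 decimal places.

131.250

Y = total wells until the fourth success; negative binomial with r=4, p=0.16.
Var(Y) = r(1−p)/p² = 4·0.84 / 0.16² = 131.25000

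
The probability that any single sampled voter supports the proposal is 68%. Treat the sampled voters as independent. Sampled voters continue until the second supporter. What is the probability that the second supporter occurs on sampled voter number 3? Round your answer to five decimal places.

0.29594

Y = trial on which the second success occurs; negative binomial, r=2, p=0.68.
P(Y=3) = C(2,1) · p^2 · (1−p)^1
= 2 · 0.4624 · 0.32 = 0.2959360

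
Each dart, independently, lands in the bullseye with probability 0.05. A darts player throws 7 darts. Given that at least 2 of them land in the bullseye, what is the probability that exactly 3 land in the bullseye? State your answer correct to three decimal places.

0.080

X ~ Binomial(7, 0.05). Want P(X=3 | X≥2) = P(X=3) / P(X≥2).
P(X=3) = C(7,3)·0.05^3·0.95^4 = 0.00356
P(X≥2) = 1 − 0.69834 − 0.25728 = 0.04438
Ratio = 0.00356 / 0.04438 = 0.08029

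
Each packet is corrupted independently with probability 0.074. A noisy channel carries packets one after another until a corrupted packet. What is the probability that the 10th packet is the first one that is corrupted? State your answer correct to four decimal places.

Geometric (trials to first success), p = 0.074.
P(Y = 10) = (1−p)^9 · p = 0.50061 · 0.074 = 0.037045

0.0370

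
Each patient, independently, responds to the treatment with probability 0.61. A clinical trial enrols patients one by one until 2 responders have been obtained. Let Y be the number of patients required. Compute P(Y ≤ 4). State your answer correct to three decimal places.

Finishing within 4 patients ⇔ at least 2 successes in the first 4. With X ~ Binomial(4, 0.61), P(Y ≤ 4) = 1 − P(X ≤ 1).
  k=0: C(4,0)·0.61^0·0.39^4 = 0.02313
  k=1: C(4,1)·0.61^1·0.39^3 = 0.14474
1 − 0.16787 = 0.83213

0.832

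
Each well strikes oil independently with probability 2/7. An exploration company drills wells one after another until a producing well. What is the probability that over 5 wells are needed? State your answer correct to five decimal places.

Y = number of wells to the first success; geometric, p = 0.285714.
P(Y > 5) = P(first 5 all fail) = (1−p)^5 = 0.1859344

0.18593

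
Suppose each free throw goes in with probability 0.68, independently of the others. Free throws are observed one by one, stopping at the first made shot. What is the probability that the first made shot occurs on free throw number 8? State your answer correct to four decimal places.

0.0002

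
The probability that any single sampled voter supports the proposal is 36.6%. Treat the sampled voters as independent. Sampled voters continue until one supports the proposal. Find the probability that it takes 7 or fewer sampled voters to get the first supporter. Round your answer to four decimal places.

Y = number of sampled voters to the first success; geometric, p = 0.366.
P(Y ≤ 7) = 1 − (1−p)^7 = 1 − 0.041174 = 0.958826

0.9588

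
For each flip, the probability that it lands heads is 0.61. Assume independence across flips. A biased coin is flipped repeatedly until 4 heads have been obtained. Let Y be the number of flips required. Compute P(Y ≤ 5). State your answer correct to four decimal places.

0.3545

Finishing within 5 flips ⇔ at least 4 successes in the first 5. With X ~ Binomial(5, 0.61), P(Y ≤ 5) = 1 − P(X ≤ 3).
  k=0: C(5,0)·0.61^0·0.39^5 = 0.009022
  k=1: C(5,1)·0.61^1·0.39^4 = 0.070560
  k=2: C(5,2)·0.61^2·0.39^3 = 0.220726
  k=3: C(5,3)·0.61^3·0.39^2 = 0.345238
1 − 0.645546 = 0.354454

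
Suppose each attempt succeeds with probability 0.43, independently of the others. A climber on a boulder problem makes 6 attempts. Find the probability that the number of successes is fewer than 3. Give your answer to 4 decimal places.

0.4823

X ~ Binomial(6, 0.43); P(X ≤ 2) = Σ C(6,k) p^k (1−p)^(6−k) over k:
  k=0: C(6,0)·0.43^0·0.57^6 = 0.034296
  k=1: C(6,1)·0.43^1·0.57^5 = 0.155237
  k=2: C(6,2)·0.43^2·0.57^4 = 0.292771
Total = 0.482304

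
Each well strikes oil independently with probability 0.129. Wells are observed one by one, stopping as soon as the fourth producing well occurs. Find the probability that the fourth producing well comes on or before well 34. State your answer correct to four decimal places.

Finishing within 34 wells ⇔ at least 4 successes in the first 34. With X ~ Binomial(34, 0.129), P(Y ≤ 34) = 1 − P(X ≤ 3).
  k=0: C(34,0)·0.129^0·0.871^34 = 0.009133
  k=1: C(34,1)·0.129^1·0.871^33 = 0.045990
  k=2: C(34,2)·0.129^2·0.871^32 = 0.112389
  k=3: C(34,3)·0.129^3·0.871^31 = 0.177551
1 − 0.345064 = 0.654936

0.6549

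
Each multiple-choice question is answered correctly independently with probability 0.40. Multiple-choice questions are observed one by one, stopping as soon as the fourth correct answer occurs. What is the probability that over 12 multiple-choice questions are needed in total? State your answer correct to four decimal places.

Needing more than 12 multiple-choice questions ⇔ fewer than 4 successes in the first 12. With X ~ Binomial(12, 0.40), P(Y > 12) = P(X ≤ 3).
  k=0: C(12,0)·0.40^0·0.60^12 = 0.002177
  k=1: C(12,1)·0.40^1·0.60^11 = 0.017414
  k=2: C(12,2)·0.40^2·0.60^10 = 0.063852
  k=3: C(12,3)·0.40^3·0.60^9 = 0.141894
P(X ≤ 3) = 0.225337

0.2253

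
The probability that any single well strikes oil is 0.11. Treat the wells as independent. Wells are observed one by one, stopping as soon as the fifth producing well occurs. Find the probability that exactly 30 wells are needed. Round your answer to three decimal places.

Y = trial on which the fifth success occurs; negative binomial, r=5, p=0.11.
P(Y=30) = C(29,4) · p^5 · (1−p)^25
= 23751 · 1.6105e-05 · 0.054294 = 0.02077

0.021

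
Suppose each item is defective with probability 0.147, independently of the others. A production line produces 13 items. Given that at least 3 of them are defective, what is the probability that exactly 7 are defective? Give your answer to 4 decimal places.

0.0033

X ~ Binomial(13, 0.147). Want P(X=7 | X≥3) = P(X=7) / P(X≥3).
P(X=7) = C(13,7)·0.147^7·0.853^6 = 0.000980
P(X≥3) = 1 − 0.126572 − 0.283563 − 0.293203 = 0.296662
Ratio = 0.000980 / 0.296662 = 0.003305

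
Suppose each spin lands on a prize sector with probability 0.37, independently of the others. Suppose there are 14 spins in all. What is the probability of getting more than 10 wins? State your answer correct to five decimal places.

0.00188

X ~ Binomial(14, 0.37); P(X ≥ 11) = Σ C(14,k) p^k (1−p)^(14−k) over k:
  k=11: C(14,11)·0.37^11·0.63^3 = 0.0016194
  k=12: C(14,12)·0.37^12·0.63^2 = 0.0002378
  k=13: C(14,13)·0.37^13·0.63^1 = 0.0000215
  k=14: C(14,14)·0.37^14·0.63^0 = 0.0000009
Total = 0.0018795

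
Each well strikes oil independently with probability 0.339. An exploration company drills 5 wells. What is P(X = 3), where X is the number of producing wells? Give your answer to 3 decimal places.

0.170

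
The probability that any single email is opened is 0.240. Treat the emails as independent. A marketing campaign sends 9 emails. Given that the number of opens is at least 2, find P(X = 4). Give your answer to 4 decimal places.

X ~ Binomial(9, 0.24). Want P(X=4 | X≥2) = P(X=4) / P(X≥2).
P(X=4) = C(9,4)·0.24^4·0.76^5 = 0.105995
P(X≥2) = 1 − 0.084591 − 0.240416 = 0.674994
Ratio = 0.105995 / 0.674994 = 0.157030

0.1570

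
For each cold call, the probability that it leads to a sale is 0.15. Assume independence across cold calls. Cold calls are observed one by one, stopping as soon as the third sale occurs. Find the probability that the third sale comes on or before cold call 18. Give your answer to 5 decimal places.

Finishing within 18 cold calls ⇔ at least 3 successes in the first 18. With X ~ Binomial(18, 0.15), P(Y ≤ 18) = 1 − P(X ≤ 2).
  k=0: C(18,0)·0.15^0·0.85^18 = 0.0536464
  k=1: C(18,1)·0.15^1·0.85^17 = 0.1704062
  k=2: C(18,2)·0.15^2·0.85^16 = 0.2556094
1 − 0.4796620 = 0.5203380

0.52034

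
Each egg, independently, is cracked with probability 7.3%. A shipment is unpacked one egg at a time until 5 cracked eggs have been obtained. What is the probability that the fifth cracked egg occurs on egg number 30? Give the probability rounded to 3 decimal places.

0.007

Y = trial on which the fifth success occurs; negative binomial, r=5, p=0.073.
P(Y=30) = C(29,4) · p^5 · (1−p)^25
= 23751 · 2.0731e-06 · 0.15031 = 0.00740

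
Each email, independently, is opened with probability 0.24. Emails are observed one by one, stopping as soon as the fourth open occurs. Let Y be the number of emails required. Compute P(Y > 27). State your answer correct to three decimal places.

0.083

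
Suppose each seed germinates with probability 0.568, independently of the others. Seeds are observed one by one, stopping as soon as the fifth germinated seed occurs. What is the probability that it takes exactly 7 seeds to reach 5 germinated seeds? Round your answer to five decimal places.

0.16550

Y = trial on which the fifth success occurs; negative binomial, r=5, p=0.568.
P(Y=7) = C(6,4) · p^5 · (1−p)^2
= 15 · 0.059121 · 0.18662 = 0.1655009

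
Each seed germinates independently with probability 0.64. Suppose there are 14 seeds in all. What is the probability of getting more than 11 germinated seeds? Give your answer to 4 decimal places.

0.0729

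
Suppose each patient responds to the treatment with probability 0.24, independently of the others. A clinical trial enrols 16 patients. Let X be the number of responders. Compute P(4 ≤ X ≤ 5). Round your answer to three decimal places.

X ~ Binomial(16, 0.24); P(4 ≤ X ≤ 5) = Σ C(16,k) p^k (1−p)^(16−k) over k:
  k=4: C(16,4)·0.24^4·0.76^12 = 0.22422
  k=5: C(16,5)·0.24^5·0.76^11 = 0.16994
Total = 0.39416

0.394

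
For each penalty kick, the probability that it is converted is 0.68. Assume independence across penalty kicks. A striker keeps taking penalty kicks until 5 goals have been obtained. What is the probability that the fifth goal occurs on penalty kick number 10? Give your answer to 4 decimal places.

0.0615

Y = trial on which the fifth success occurs; negative binomial, r=5, p=0.68.
P(Y=10) = C(9,4) · p^5 · (1−p)^5
= 126 · 0.14539 · 0.0033554 = 0.061470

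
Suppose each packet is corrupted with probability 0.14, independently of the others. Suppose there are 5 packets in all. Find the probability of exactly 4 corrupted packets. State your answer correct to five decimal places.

X ~ Binomial(n=5, p=0.14).
P(X=4) = C(5,4) · p^4 · (1−p)^1
= 5 · 0.00038416 · 0.86 = 0.0016519

0.00165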